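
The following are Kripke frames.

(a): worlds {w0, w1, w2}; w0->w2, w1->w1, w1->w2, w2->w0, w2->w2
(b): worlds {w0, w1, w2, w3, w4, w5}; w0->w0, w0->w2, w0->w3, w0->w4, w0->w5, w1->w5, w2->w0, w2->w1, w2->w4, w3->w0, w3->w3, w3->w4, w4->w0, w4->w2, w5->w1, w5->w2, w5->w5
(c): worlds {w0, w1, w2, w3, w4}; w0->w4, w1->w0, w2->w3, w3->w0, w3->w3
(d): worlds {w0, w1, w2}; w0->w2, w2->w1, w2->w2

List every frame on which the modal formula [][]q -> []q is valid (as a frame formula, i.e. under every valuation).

(a), (d)

This is the axiom for density; its first-order frame correspondent is forall x forall y (Rxy -> exists z (Rxz & Rzy)).
(a): condition met.
(b): fails — Rw2w1 but no z with Rw2z and Rzw1.
(c): fails — Rw1w0 but no z with Rw1z and Rzw0.
(d): condition met.
Valid on: (a), (d).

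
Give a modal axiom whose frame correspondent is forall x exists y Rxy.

□q → ◇q

This is seriality; the standard corresponding axiom is D: □q → ◇q.
Suppose □q→◇q is valid. At any x set V(q)=W. Then □q at x, so ◇q at x, so x has a successor.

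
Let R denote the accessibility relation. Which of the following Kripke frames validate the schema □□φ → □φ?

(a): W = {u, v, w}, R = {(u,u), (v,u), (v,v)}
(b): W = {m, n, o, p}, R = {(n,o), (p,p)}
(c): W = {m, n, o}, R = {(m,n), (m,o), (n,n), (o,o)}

The schema corresponds to density: ∀x ∀y (Rxy → ∃z (Rxz ∧ Rzy)).
(a): holds.
(b): fails — Rno but no z with Rnz and Rzo.
(c): holds.
Valid on: (a), (c).

(a), (c)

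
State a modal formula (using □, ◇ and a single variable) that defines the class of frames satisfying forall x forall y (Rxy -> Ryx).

r → □◇r

The condition is symmetry. The B schema r → □◇r defines it.
Suppose r→□◇r is valid. Take Rxy and set V(r)={x}. Then r at x, so □◇r at x, so ◇r at y, so some z with Ryz has r; z=x, i.e. Ryx.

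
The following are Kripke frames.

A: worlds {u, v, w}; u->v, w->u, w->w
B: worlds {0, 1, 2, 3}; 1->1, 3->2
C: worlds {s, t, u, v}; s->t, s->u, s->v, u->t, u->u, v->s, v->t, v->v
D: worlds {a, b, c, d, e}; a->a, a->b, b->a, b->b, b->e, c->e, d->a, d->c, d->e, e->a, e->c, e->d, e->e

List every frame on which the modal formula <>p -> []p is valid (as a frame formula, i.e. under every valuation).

B

This is the axiom for partial functionality; its first-order frame correspondent is forall x forall y forall z (Rxy & Rxz -> y = z).
A: fails — w sees both u and w.
B: ✓.
C: fails — s sees both t and u.
D: fails — a sees both a and b.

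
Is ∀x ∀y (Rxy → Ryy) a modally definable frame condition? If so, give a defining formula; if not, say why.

The condition is shift-reflexivity. A defining modal formula is □(□p → p).
Suppose □(□p→p) is valid. Take Rxy and set V(p)={w : Ryw}. Then at y, □p holds; since □(□p→p) at x, □p→p at y, so p at y, i.e. Ryy.

Yes — defined by □(□p → p)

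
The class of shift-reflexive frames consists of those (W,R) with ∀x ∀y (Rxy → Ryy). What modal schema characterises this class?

The condition is shift-reflexivity. The T□ schema □(□r → r) defines it.
Suppose □(□r→r) is valid. Take Rxy and set V(r)={w : Ryw}. Then at y, □r holds; since □(□r→r) at x, □r→r at y, so r at y, i.e. Ryy.

□(□r → r)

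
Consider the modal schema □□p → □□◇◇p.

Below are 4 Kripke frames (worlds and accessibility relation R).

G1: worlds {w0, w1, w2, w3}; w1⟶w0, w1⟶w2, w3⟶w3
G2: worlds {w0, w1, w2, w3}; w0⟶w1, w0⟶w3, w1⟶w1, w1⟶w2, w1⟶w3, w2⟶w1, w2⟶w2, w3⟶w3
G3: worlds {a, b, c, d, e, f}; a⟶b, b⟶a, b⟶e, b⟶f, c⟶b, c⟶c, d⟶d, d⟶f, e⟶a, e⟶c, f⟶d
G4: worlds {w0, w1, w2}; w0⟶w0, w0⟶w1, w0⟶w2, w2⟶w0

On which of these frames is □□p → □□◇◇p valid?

The schema corresponds to a generalized confluence (Geach) condition: ∀x ∀z (xR²z → ∃w (xR²w ∧ zR²w)).
G1: holds.
G2: holds.
G3: fails — aR²e but no w with aR²w and eR²w.
G4: fails — w0R²w1 but no w with w0R²w and w1R²w.

G1, G2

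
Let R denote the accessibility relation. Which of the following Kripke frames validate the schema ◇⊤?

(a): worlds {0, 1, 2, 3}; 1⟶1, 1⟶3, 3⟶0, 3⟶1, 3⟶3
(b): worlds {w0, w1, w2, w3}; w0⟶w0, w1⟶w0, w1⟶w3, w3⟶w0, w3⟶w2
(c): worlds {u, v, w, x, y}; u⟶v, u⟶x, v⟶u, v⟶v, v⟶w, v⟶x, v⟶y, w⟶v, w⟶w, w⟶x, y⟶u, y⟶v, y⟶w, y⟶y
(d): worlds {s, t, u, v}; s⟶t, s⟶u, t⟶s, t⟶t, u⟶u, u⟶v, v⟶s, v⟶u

(d)

Frame correspondent (Sahlqvist): ∀x ∃y Rxy — i.e. seriality.
(a): fails — world 0 has no successor.
(b): fails — world w2 has no successor.
(c): fails — world x has no successor.
(d): ✓.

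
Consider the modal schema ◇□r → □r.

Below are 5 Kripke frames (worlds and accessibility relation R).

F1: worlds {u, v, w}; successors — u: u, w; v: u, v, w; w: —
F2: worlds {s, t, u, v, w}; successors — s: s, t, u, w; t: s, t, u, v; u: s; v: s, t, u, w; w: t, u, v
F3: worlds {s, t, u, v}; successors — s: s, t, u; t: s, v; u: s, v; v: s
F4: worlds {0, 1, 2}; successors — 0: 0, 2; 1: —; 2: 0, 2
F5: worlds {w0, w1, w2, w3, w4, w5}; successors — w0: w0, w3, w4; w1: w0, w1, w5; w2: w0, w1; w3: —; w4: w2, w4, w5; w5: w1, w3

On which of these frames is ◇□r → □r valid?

F4

Frame correspondent (Sahlqvist): ∀x ∀y ∀z (Rxy ∧ Rxz → Ryz) — i.e. the Euclidean property.
F1: fails — Ruw and Ruw but not Rww.
F2: fails — Rsw and Rsw but not Rww.
F3: fails — Rsu and Rsu but not Ruu.
F4: satisfies the condition.
F5: fails — Rw0w4 and Rw0w0 but not Rw4w0.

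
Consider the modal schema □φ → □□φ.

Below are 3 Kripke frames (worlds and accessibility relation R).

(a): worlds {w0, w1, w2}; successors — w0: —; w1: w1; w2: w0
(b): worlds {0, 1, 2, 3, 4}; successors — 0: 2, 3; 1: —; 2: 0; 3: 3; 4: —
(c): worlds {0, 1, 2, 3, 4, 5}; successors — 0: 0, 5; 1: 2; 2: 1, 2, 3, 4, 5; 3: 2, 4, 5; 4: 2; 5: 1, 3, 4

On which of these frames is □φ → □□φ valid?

(a)

The schema corresponds to transitivity: ∀x ∀y ∀z (Rxy ∧ Ryz → Rxz).
(a): holds.
(b): fails — R20 and R03 but not R23.
(c): fails — R32 and R23 but not R33.
Valid on: (a).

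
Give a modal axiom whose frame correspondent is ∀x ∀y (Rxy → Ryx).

s → □◇s

This is symmetry; the standard corresponding axiom is B: s → □◇s.
Suppose s→□◇s is valid. Take Rxy and set V(s)={x}. Then s at x, so □◇s at x, so ◇s at y, so some z with Ryz has s; z=x, i.e. Ryx.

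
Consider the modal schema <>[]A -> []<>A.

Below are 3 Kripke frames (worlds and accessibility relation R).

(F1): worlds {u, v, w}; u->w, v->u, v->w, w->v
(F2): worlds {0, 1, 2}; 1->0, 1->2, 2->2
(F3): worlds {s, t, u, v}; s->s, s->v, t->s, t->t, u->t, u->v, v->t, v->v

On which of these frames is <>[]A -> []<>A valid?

The schema corresponds to convergence: forall x forall y forall z (Rxy & Rxz -> exists w (Ryw & Rzw)).
(F1): fails — Rvu and Rvw but u and w have no common successor.
(F2): fails — R12 and R10 but 2 and 0 have no common successor.
(F3): condition met.
Valid on: (F3).

(F3)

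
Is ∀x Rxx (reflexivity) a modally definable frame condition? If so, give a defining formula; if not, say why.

Yes — defined by □p → p

Yes: it is reflexivity, defined by the T schema □p → p.
Suppose □p→p is valid. At any x set V(p)={w : Rxw}. Then □p holds at x, so p holds at x, i.e. Rxx.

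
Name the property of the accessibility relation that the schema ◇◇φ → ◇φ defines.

transitivity

This is frame-equivalent to □φ → □□φ (substitute ¬φ for φ and contrapose).
Suppose □φ→□□φ is valid. Take Rxy, Ryz and set V(φ)={w : Rxw}. Then □φ at x, so □□φ at x, so □φ at y, so φ at z, i.e. Rxz.
The converse is a direct semantic check.
So the correspondent is transitivity.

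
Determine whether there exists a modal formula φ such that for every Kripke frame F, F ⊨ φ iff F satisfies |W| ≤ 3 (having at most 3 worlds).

No — not modally definable

Modal frame validity is preserved under disjoint unions.
Any modal formula valid on each of 4 disjoint one-world frames is valid on their disjoint union (validity is preserved under disjoint unions). Each one-world frame has |W|=1≤3, but the union has |W|=4.
So the class is not modally definable.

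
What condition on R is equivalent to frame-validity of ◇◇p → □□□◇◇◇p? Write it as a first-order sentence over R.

∀x ∀y ∀z ((xR²y ∧ xR³z) → ∃w (y = w ∧ zR³w))

This is a Sahlqvist (Geach-type) schema ◇^2□^0p → □^3◇^3p.
Minimal-valuation argument: fix x; take any y with xR^2y and any z with xR^3z. Set V(p) to the set of worlds R-reachable from y in exactly 0 steps. Then □^0p holds at y, so the antecedent holds at x; validity forces ◇^3p at z, giving a w with zR^3w and yR^0w.
First-order correspondent: ∀x ∀y ∀z ((xR²y ∧ xR³z) → ∃w (y = w ∧ zR³w)).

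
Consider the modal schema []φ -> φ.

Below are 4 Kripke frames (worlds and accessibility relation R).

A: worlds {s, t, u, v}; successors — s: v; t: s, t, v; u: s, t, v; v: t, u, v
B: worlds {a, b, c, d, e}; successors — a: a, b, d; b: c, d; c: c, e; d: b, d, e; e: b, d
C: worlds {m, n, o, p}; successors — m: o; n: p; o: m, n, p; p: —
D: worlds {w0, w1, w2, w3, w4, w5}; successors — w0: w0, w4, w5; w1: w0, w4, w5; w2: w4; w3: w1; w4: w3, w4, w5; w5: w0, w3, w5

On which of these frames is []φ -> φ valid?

This is the axiom for reflexivity; its first-order frame correspondent is forall x Rxx.
A: fails — world s does not see itself.
B: fails — world b does not see itself.
C: fails — world m does not see itself.
D: fails — world w1 does not see itself.
Valid on no frame.

none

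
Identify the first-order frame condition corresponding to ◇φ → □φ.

partial functionality: ∀x ∀y ∀z (Rxy ∧ Rxz → y = z)

Suppose ◇φ→□φ is valid. Take Rxy, Rxz and set V(φ)={y}. Then ◇φ at x, so □φ at x, so φ at z, i.e. z=y.
The converse is a direct semantic check.
Frame condition: ∀x ∀y ∀z (Rxy ∧ Rxz → y = z).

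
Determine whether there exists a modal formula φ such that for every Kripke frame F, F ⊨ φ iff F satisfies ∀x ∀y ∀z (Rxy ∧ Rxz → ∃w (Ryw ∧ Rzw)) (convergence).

Yes — defined by ◇□r → □◇r

This is a Sahlqvist condition; the .2 axiom ◇□r → □◇r defines it.
Suppose ◇□r→□◇r is valid. Take Rxy, Rxz and set V(r)={w : Ryw}. Then □r at y so ◇□r at x, so □◇r at x, so ◇r at z, giving w with Rzw and Ryw.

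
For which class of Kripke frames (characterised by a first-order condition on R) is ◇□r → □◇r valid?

convergence

Suppose ◇□r→□◇r is valid. Take Rxy, Rxz and set V(r)={w : Ryw}. Then □r at y so ◇□r at x, so □◇r at x, so ◇r at z, giving w with Rzw and Ryw.
Conversely, on a frame with convergence the schema holds at every world under every valuation.
Frame condition: ∀x ∀y ∀z (Rxy ∧ Rxz → ∃w (Ryw ∧ Rzw)).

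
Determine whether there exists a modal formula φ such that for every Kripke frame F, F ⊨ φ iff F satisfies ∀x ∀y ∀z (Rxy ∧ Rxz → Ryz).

Yes, by ◇q → □◇q

This is a Sahlqvist condition; the 5 axiom ◇q → □◇q defines it.
Suppose ◇q→□◇q is valid. Take Rxy, Rxz and set V(q)={y}. Then ◇q at x, so □◇q at x, so ◇q at z, so some w with Rzw has q; w=y, i.e. Rzy. By symmetry of the argument, Ryz.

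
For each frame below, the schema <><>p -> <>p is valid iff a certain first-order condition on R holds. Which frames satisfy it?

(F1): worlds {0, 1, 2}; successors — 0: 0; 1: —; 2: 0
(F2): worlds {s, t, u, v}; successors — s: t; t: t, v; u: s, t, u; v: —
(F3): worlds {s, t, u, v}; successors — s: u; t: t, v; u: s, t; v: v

(F1)

This is the axiom for transitivity; its first-order frame correspondent is forall x forall y forall z (Rxy & Ryz -> Rxz).
(F1): satisfies the condition.
(F2): fails — Rut and Rtv but not Ruv.
(F3): fails — Rut and Rtv but not Ruv.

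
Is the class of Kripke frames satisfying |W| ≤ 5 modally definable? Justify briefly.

If a class were modally definable it would be closed under disjoint unions (Goldblatt–Thomason).
Any modal formula valid on each of 6 disjoint one-world frames is valid on their disjoint union (validity is preserved under disjoint unions). Each one-world frame has |W|=1≤5, but the union has |W|=6.
So no modal formula (or set of formulas) defines exactly the |W|≤5 frames.

Not definable by any modal formula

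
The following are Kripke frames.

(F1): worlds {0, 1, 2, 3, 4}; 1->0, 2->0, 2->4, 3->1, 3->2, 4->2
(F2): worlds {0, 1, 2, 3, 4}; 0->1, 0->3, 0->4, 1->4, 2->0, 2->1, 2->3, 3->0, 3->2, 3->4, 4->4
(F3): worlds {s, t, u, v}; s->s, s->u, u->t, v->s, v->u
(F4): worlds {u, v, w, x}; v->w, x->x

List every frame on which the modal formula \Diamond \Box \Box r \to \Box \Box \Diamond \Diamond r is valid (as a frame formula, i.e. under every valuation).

The schema corresponds to a generalized confluence (Geach) condition: \forall x \forall y \forall z ((xRy \wedge x R^2 z) \to \exists w (y R^2 w \wedge z R^2 w)).
(F1): fails — 2R0, 2R²2 but no w with 0R²w and 2R²w.
(F2): condition met.
(F3): fails — sRs, sR²t but no w with sR²w and tR²w.
(F4): condition met.
Valid on: (F2), (F4).

(F2), (F4)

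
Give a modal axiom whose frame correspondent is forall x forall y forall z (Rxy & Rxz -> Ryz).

The condition is the Euclidean property. The 5 schema ◇s → □◇s defines it.

◇s → □◇s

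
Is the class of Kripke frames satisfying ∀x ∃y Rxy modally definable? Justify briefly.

This is a Sahlqvist condition; the D axiom □q → ◇q defines it.
Suppose □q→◇q is valid. At any x set V(q)=W. Then □q at x, so ◇q at x, so x has a successor.

Definable; □q → ◇q defines it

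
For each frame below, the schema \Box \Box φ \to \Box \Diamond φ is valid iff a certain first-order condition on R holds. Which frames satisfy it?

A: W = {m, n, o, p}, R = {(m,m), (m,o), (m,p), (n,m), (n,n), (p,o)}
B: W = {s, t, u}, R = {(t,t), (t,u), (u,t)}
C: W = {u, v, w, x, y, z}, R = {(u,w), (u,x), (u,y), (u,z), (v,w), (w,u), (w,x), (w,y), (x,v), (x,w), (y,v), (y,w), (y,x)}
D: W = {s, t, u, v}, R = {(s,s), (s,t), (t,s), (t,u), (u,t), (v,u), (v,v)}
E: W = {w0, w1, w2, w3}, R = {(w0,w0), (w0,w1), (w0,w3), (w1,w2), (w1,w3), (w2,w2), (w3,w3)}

B, D, E

This is the axiom for a generalized confluence (Geach) condition; its first-order frame correspondent is \forall x \forall z (xRz \to \exists w (x R^2 w \wedge zRw)).
A: fails — mRo but no w with mR²w and oRw.
B: satisfies the condition.
C: fails — uRz but no t with uR²t and zRt.
D: satisfies the condition.
E: satisfies the condition.
Valid on: B, D, E.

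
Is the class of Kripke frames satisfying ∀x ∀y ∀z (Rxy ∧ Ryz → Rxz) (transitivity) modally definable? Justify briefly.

Definable; □r → □□r defines it

Yes: it is transitivity, defined by the 4 schema □r → □□r.
Suppose □r→□□r is valid. Take Rxy, Ryz and set V(r)={w : Rxw}. Then □r at x, so □□r at x, so □r at y, so r at z, i.e. Rxz.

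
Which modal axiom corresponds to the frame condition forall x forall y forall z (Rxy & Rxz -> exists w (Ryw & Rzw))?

The condition is convergence. The .2 schema ◇□ψ → □◇ψ defines it.
Suppose ◇□ψ→□◇ψ is valid. Take Rxy, Rxz and set V(ψ)={w : Ryw}. Then □ψ at y so ◇□ψ at x, so □◇ψ at x, so ◇ψ at z, giving w with Rzw and Ryw.

◇□ψ → □◇ψ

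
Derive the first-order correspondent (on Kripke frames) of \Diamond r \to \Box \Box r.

\forall x \forall y \forall z ((xRy \wedge x R^2 z) \to \exists w (y = w \wedge z = w))

This is a Sahlqvist (Geach-type) schema ◇^1□^0r → □^2◇^0r.
First-order correspondent: \forall x \forall y \forall z ((xRy \wedge x R^2 z) \to \exists w (y = w \wedge z = w)).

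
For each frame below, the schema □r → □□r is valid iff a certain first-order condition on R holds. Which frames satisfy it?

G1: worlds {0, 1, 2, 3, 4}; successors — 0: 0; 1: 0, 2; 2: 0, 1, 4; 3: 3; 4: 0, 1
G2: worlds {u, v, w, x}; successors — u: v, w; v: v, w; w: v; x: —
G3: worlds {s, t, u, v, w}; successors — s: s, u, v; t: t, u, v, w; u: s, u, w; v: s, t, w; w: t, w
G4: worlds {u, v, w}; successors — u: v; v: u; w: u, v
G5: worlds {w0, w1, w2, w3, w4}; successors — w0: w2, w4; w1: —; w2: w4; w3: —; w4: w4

G5

Frame correspondent (Sahlqvist): ∀x ∀y ∀z (Rxy ∧ Ryz → Rxz) — i.e. transitivity.
G1: fails — R12 and R21 but not R11.
G2: fails — Rwv and Rvw but not Rww.
G3: fails — Rwt and Rtv but not Rwv.
G4: fails — Ruv and Rvu but not Ruu.
G5: holds.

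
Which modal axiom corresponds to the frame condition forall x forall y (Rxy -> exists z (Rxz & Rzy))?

□□r → □r

A defining formula is □□r → □r (the C4 axiom).
Suppose □□r→□r is valid. Take Rxy and set V(r)={w : xR²w}. Then □□r at x, so □r at x, so r at y, i.e. ∃z(Rxz∧Rzy).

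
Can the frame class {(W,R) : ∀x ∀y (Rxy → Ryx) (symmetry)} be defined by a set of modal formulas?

Yes: it is symmetry, defined by the B schema q → □◇q.
Suppose q→□◇q is valid. Take Rxy and set V(q)={x}. Then q at x, so □◇q at x, so ◇q at y, so some z with Ryz has q; z=x, i.e. Ryx.

Yes, by q → □◇q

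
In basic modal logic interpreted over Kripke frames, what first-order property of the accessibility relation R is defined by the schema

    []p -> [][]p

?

Suppose □p→□□p is valid. Take Rxy, Ryz and set V(p)={w : Rxw}. Then □p at x, so □□p at x, so □p at y, so p at z, i.e. Rxz.
Conversely, any frame satisfying forall x forall y forall z (Rxy & Ryz -> Rxz) validates the schema.
Frame condition: forall x forall y forall z (Rxy & Ryz -> Rxz).

transitivity: forall x forall y forall z (Rxy & Ryz -> Rxz)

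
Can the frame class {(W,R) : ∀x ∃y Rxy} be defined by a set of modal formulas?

Yes, by □r → ◇r

This is a Sahlqvist condition; the D axiom □r → ◇r defines it.
Suppose □r→◇r is valid. At any x set V(r)=W. Then □r at x, so ◇r at x, so x has a successor.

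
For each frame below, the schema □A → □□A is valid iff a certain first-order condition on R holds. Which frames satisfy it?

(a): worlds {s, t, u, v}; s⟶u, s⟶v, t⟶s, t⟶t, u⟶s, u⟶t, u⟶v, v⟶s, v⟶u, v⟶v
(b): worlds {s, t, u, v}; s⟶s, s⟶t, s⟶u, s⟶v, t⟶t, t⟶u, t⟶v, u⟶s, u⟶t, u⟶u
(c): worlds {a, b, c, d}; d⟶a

Frame correspondent (Sahlqvist): ∀x ∀y ∀z (Rxy ∧ Ryz → Rxz) — i.e. transitivity.
(a): fails — Ruv and Rvu but not Ruu.
(b): fails — Rut and Rtv but not Ruv.
(c): holds.
Valid on: (c).

(c)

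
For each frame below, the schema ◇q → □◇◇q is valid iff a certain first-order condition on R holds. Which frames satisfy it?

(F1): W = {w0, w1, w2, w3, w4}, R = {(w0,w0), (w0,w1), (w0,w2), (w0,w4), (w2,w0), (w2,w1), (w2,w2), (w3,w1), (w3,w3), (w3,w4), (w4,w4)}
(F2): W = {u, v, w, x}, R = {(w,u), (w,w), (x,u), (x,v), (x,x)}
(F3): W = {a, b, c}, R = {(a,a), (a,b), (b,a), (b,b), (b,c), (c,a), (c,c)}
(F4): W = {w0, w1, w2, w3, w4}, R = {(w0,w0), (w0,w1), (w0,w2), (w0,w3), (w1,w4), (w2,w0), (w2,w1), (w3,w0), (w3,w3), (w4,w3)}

This is the axiom for a generalized confluence (Geach) condition; its first-order frame correspondent is ∀x ∀y ∀z ((xRy ∧ xRz) → ∃w (y = w ∧ zR²w)).
(F1): fails — w0Rw0, w0Rw1 but no w with w0=w and w1R²w.
(F2): fails — wRu, wRu but no t with u=t and uR²t.
(F3): condition met.
(F4): fails — w0Rw0, w0Rw1 but no w with w0=w and w1R²w.
Valid on: (F3).

(F3)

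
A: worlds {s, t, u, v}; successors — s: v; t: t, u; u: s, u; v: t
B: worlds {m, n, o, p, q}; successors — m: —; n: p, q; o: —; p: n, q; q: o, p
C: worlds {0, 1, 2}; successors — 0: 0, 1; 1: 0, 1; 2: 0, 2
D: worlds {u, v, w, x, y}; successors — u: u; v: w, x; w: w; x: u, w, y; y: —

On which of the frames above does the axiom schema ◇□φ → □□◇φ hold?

C

This is the axiom for a generalized confluence (Geach) condition; its first-order frame correspondent is ∀x ∀y ∀z ((xRy ∧ xR²z) → ∃w (yRw ∧ zRw)).
A: fails — tRt, tR²s but no w with tRw and sRw.
B: fails — nRp, nR²o but no w with pRw and oRw.
C: satisfies the condition.
D: fails — vRw, vR²u but no t with wRt and uRt.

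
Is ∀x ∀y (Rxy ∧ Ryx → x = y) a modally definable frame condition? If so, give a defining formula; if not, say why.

Modal frame validity is preserved under surjective bounded morphisms.
The 4-cycle (worlds s,t,u,v with s→t→u→v→s) is antisymmetric. Sending even-indexed worlds to a and odd-indexed worlds to b is a surjective bounded morphism onto the two-world frame with a↔b, which is not antisymmetric.
Hence antisymmetry is not modally definable.

Not definable by any modal formula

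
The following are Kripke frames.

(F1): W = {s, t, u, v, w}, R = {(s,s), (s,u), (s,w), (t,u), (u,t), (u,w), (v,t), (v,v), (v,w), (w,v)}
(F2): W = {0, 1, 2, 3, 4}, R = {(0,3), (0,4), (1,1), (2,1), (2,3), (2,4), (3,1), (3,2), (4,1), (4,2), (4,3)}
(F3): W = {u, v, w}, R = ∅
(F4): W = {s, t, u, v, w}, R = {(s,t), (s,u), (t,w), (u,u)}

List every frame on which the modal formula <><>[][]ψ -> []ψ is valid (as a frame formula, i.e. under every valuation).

(F3)

Frame correspondent (Sahlqvist): forall x forall y forall z ((x R^2 y & xRz) -> exists w (y R^2 w & z = w)) — i.e. a generalized confluence (Geach) condition.
(F1): fails — sR²t, sRs but no w* with tR²w* and s=w*.
(F2): fails — 0R²1, 0R3 but no w with 1R²w and 3=w.
(F3): ✓.
(F4): fails — sR²u, sRt but no w* with uR²w* and t=w*.
Valid on: (F3).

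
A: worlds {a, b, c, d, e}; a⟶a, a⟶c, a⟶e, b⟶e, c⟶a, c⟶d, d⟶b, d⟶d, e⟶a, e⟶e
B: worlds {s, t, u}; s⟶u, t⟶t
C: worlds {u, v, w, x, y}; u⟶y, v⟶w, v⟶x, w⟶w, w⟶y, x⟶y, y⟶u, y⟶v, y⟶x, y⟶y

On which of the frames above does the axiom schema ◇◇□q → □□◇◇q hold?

B, C

This is the axiom for a generalized confluence (Geach) condition; its first-order frame correspondent is ∀x ∀y ∀z ((xR²y ∧ xR²z) → ∃w (yRw ∧ zR²w)).
A: fails — aR²d, aR²e but no w with dRw and eR²w.
B: holds.
C: holds.
Valid on: B, C.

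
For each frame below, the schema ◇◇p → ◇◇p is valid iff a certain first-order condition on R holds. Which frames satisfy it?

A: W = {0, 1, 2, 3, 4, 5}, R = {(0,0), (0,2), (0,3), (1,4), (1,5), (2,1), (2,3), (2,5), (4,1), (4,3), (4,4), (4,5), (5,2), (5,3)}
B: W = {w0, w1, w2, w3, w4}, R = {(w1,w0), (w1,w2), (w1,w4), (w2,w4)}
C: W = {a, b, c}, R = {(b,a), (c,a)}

The schema corresponds to a generalized confluence (Geach) condition: ∀x ∀y (xR²y → ∃w (y = w ∧ xR²w)).
A: holds.
B: holds.
C: holds.

A, B, C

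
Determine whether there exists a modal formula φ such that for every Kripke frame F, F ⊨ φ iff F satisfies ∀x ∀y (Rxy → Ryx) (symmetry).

Definable; q → □◇q defines it

The condition is symmetry. A defining modal formula is q → □◇q.
Suppose q→□◇q is valid. Take Rxy and set V(q)={x}. Then q at x, so □◇q at x, so ◇q at y, so some z with Ryz has q; z=x, i.e. Ryx.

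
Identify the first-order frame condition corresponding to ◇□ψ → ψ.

This is a form of the B axiom.
It corresponds to symmetry: ∀x ∀y (Rxy → Ryx).

symmetry: ∀x ∀y (Rxy → Ryx)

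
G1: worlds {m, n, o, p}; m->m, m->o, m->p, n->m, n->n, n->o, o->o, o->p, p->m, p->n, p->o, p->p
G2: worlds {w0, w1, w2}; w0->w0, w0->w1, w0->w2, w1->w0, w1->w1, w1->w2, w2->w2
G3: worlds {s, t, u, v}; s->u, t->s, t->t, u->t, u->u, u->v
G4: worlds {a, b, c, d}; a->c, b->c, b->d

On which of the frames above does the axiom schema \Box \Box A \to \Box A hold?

The schema corresponds to density: \forall x \forall y (Rxy \to \exists z (Rxz \wedge Rzy)).
G1: condition met.
G2: condition met.
G3: condition met.
G4: fails — Rac but no z with Raz and Rzc.

G1, G2, G3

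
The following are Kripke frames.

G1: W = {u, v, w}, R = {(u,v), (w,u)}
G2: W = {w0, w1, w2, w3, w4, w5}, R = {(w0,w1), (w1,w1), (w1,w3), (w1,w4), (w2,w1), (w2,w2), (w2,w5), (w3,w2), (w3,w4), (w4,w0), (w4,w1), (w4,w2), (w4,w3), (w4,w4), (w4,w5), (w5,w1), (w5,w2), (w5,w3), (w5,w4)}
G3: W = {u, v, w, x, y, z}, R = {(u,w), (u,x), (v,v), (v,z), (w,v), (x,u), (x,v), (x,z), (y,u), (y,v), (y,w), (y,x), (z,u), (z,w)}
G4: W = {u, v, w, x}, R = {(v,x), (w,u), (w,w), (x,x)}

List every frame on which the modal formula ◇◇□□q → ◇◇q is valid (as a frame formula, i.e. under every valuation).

The schema corresponds to a generalized confluence (Geach) condition: ∀x ∀y (xR²y → ∃w (yR²w ∧ xR²w)).
G1: fails — wR²v but no t with vR²t and wR²t.
G2: condition met.
G3: condition met.
G4: fails — wR²u but no t with uR²t and wR²t.
Valid on: G2, G3.

G2, G3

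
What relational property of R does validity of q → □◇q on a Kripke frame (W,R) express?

Suppose q→□◇q is valid. Take Rxy and set V(q)={x}. Then q at x, so □◇q at x, so ◇q at y, so some z with Ryz has q; z=x, i.e. Ryx.

symmetry: ∀x ∀y (Rxy → Ryx)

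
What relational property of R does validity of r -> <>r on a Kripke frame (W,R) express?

This is frame-equivalent to □r → r (substitute ¬r for r and contrapose).
Suppose □r→r is valid. At any x set V(r)={w : Rxw}. Then □r holds at x, so r holds at x, i.e. Rxx.
Conversely, any frame satisfying forall x Rxx validates the schema.
Frame condition: forall x Rxx.

reflexivity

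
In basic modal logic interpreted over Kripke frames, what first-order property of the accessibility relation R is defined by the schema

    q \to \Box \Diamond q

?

symmetry

Suppose q→□◇q is valid. Take Rxy and set V(q)={x}. Then q at x, so □◇q at x, so ◇q at y, so some z with Ryz has q; z=x, i.e. Ryx.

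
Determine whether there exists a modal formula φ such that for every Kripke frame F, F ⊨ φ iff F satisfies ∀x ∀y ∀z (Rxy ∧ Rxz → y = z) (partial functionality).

Definable; ◇q → □q defines it

Yes: it is partial functionality, defined by the CD schema ◇q → □q.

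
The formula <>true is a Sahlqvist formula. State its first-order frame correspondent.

◇⊤ holds at w iff w has a successor, so frame-validity of ◇⊤ is exactly seriality. Equivalently via □r → ◇r:
Suppose □r→◇r is valid. At any x set V(r)=W. Then □r at x, so ◇r at x, so x has a successor.

seriality: forall x exists y Rxy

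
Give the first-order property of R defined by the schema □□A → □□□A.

This is a Sahlqvist (Geach-type) schema ◇^0□^2A → □^3◇^0A.
Minimal-valuation argument: fix x; take any y with xR^0y and any z with xR^3z. Set V(A) to the set of worlds R-reachable from y in exactly 2 steps. Then □^2A holds at y, so the antecedent holds at x; validity forces ◇^0A at z, giving a w with zR^0w and yR^2w.
First-order correspondent: ∀x ∀z (xR³z → ∃w (xR²w ∧ z = w)).

∀x ∀z (xR³z → ∃w (xR²w ∧ z = w))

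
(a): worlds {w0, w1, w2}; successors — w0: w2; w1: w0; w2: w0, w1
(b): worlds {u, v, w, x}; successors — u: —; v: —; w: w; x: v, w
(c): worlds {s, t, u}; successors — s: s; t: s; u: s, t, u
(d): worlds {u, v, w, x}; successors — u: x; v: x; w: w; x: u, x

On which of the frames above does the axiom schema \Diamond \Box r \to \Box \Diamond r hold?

(c), (d)

This is the axiom for convergence; its first-order frame correspondent is \forall x \forall y \forall z (Rxy \wedge Rxz \to \exists w (Ryw \wedge Rzw)).
(a): fails — Rw2w0 and Rw2w1 but w0 and w1 have no common successor.
(b): fails — Rxw and Rxv but w and v have no common successor.
(c): condition met.
(d): condition met.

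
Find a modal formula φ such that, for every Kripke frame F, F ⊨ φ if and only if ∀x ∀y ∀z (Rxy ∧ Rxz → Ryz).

◇r → □◇r

The condition is the Euclidean property. The 5 schema ◇r → □◇r defines it.
Suppose ◇r→□◇r is valid. Take Rxy, Rxz and set V(r)={y}. Then ◇r at x, so □◇r at x, so ◇r at z, so some w with Rzw has r; w=y, i.e. Rzy. By symmetry of the argument, Ryz.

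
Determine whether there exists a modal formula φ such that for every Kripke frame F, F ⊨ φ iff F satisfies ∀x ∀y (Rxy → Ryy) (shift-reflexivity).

The condition is shift-reflexivity. A defining modal formula is □(□q → q).

Yes, by □(□q → q)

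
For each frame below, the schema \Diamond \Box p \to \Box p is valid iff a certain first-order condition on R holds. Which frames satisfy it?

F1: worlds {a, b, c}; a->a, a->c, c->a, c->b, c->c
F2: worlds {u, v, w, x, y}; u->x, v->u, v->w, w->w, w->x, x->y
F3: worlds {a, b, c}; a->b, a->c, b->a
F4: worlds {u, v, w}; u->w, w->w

F4

Frame correspondent (Sahlqvist): \forall x \forall y \forall z (Rxy \wedge Rxz \to Ryz) — i.e. the Euclidean property.
F1: fails — Rcb and Rcc but not Rbc.
F2: fails — Rux and Rux but not Rxx.
F3: fails — Rac and Rac but not Rcc.
F4: holds.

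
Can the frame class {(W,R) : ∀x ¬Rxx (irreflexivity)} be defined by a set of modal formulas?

Modal frame validity is preserved under surjective bounded morphisms.
The 3-cycle (worlds a,b,c with a→b→c→a) is irreflexive, and the map sending every world to a single reflexive point • is a surjective bounded morphism (forth: every edge maps to (•,•); back: every world has a successor). So any modal formula valid on the 3-cycle is also valid on the reflexive point, which is not irreflexive.
Hence irreflexivity is not modally definable.

Not definable by any modal formula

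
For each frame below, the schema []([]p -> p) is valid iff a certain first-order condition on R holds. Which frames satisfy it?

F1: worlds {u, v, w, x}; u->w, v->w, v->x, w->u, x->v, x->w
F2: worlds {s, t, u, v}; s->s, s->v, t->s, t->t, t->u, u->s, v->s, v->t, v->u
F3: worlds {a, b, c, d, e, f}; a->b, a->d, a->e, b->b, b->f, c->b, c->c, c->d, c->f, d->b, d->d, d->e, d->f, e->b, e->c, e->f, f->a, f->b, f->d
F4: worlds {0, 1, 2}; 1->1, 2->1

The schema corresponds to shift-reflexivity: forall x forall y (Rxy -> Ryy).
F1: fails — Rxw but not Rww.
F2: fails — Rvu but not Ruu.
F3: fails — Rdf but not Rff.
F4: holds.

F4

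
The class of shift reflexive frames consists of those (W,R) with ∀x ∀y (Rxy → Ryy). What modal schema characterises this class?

□(□r → r)

A defining formula is □(□r → r) (the T□ axiom).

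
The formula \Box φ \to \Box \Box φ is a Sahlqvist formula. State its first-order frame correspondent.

Suppose □φ→□□φ is valid. Take Rxy, Ryz and set V(φ)={w : Rxw}. Then □φ at x, so □□φ at x, so □φ at y, so φ at z, i.e. Rxz.

transitivity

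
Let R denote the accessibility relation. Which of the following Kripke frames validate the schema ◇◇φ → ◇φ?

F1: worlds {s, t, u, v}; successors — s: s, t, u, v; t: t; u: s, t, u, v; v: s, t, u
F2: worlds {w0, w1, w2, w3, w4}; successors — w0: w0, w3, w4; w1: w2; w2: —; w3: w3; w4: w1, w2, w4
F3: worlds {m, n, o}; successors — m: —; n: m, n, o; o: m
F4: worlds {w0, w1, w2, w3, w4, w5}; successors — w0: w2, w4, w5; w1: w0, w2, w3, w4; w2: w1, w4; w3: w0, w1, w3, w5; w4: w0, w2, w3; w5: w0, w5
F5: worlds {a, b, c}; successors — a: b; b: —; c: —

The schema corresponds to transitivity: ∀x ∀y ∀z (Rxy ∧ Ryz → Rxz).
F1: fails — Rvu and Ruv but not Rvv.
F2: fails — Rw0w4 and Rw4w1 but not Rw0w1.
F3: satisfies the condition.
F4: fails — Rw1w2 and Rw2w1 but not Rw1w1.
F5: satisfies the condition.

F3, F5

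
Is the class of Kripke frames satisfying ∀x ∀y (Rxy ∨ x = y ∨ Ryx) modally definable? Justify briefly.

No — not modally definable

Modal frame validity is preserved under disjoint unions.
Take 4 disjoint single-world reflexive frames: each is trivially connected, but their disjoint union has 4 worlds with no edge between distinct components, so it is not connected.
Hence connectedness of R is not modally definable.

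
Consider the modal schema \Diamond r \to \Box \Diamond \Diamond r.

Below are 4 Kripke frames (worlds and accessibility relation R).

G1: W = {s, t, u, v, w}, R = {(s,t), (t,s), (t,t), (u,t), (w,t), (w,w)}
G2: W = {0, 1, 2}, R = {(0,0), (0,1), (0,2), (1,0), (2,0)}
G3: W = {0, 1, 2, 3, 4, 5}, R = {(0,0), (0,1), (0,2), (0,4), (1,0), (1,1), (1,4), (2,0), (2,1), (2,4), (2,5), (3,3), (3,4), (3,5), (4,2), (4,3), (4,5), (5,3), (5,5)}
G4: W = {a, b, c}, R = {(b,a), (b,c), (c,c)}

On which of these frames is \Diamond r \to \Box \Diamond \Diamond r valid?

This is the axiom for a generalized confluence (Geach) condition; its first-order frame correspondent is \forall x \forall y \forall z ((xRy \wedge xRz) \to \exists w (y = w \wedge z R^2 w)).
G1: fails — wRw, wRt but no w* with w=w* and tR²w*.
G2: condition met.
G3: fails — 0R2, 0R4 but no w with 2=w and 4R²w.
G4: fails — bRa, bRa but no w with a=w and aR²w.
Valid on: G2.

G2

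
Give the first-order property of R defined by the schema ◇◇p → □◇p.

This is a Sahlqvist (Geach-type) schema ◇^2□^0p → □^1◇^1p.
Minimal-valuation argument: fix x; take any y with xR^2y and any z with xR^1z. Set V(p) to the set of worlds R-reachable from y in exactly 0 steps. Then □^0p holds at y, so the antecedent holds at x; validity forces ◇^1p at z, giving a w with zR^1w and yR^0w.
First-order correspondent: ∀x ∀y ∀z ((xR²y ∧ xRz) → ∃w (y = w ∧ zRw)).

∀x ∀y ∀z ((xR²y ∧ xRz) → ∃w (y = w ∧ zRw))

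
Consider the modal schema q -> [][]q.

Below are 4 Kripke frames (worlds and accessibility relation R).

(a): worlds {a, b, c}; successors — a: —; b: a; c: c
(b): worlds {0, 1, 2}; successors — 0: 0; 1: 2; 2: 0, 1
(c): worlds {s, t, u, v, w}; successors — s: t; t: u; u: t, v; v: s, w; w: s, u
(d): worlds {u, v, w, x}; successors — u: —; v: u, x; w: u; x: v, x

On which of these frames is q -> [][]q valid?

(a)

Frame correspondent (Sahlqvist): forall x forall z (x R^2 z -> exists w (x = w & z = w)) — i.e. a generalized confluence (Geach) condition.
(a): satisfies the condition.
(b): fails — 1R²0 but 1 ≠ 0.
(c): fails — sR²u but s ≠ u.
(d): fails — vR²x but v ≠ x.
Valid on: (a).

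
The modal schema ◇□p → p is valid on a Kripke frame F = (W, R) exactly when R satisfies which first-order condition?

symmetry: ∀x ∀y (Rxy → Ryx)

This is a form of the B axiom.
It corresponds to symmetry: ∀x ∀y (Rxy → Ryx).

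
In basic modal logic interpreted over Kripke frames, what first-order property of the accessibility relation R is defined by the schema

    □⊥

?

Emptiness of R

□⊥ is valid iff no world has any successor (otherwise □⊥ fails at any world with one).
The converse is a direct semantic check.
Frame condition: ∀x ∀y ¬Rxy.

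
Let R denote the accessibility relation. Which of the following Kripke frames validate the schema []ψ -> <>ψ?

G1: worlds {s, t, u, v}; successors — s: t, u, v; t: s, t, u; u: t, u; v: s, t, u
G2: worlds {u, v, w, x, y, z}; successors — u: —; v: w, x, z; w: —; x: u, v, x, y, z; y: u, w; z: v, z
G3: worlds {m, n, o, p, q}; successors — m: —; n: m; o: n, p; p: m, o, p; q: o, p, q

The schema corresponds to seriality: forall x exists y Rxy.
G1: holds.
G2: fails — world u has no successor.
G3: fails — world m has no successor.

G1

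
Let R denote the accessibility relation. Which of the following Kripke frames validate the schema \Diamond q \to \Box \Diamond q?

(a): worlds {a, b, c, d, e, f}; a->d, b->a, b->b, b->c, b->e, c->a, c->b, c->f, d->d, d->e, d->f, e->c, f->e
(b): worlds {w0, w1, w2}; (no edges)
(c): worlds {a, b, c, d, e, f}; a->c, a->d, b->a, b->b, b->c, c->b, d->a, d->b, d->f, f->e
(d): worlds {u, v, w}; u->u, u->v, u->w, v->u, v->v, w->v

(b)

Frame correspondent (Sahlqvist): \forall x \forall y \forall z (Rxy \wedge Rxz \to Ryz) — i.e. the Euclidean property.
(a): fails — Rbc and Rbc but not Rcc.
(b): ✓.
(c): fails — Rac and Rac but not Rcc.
(d): fails — Ruv and Ruw but not Rvw.
Valid on: (b).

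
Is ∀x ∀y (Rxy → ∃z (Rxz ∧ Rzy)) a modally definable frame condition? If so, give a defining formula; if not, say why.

Definable; □□q → □q defines it

The condition is density. A defining modal formula is □□q → □q.
Suppose □□q→□q is valid. Take Rxy and set V(q)={w : xR²w}. Then □□q at x, so □q at x, so q at y, i.e. ∃z(Rxz∧Rzy).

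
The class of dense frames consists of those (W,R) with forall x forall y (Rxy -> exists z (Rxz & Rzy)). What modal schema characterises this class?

This is density; the standard corresponding axiom is C4: □□p → □p.

□□p → □p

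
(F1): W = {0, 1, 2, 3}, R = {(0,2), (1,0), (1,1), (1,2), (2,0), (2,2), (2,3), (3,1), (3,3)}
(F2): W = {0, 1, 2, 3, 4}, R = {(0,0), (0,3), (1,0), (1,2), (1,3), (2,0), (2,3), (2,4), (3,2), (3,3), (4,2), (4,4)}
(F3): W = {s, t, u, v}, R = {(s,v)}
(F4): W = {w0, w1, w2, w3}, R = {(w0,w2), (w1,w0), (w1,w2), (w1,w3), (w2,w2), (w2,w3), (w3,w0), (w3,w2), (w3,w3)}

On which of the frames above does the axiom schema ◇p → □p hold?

The schema corresponds to partial functionality: ∀x ∀y ∀z (Rxy ∧ Rxz → y = z).
(F1): fails — 1 sees both 0 and 1.
(F2): fails — 0 sees both 0 and 3.
(F3): holds.
(F4): fails — w1 sees both w0 and w2.

(F3)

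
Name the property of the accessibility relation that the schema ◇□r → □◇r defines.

convergence

Suppose ◇□r→□◇r is valid. Take Rxy, Rxz and set V(r)={w : Ryw}. Then □r at y so ◇□r at x, so □◇r at x, so ◇r at z, giving w with Rzw and Ryw.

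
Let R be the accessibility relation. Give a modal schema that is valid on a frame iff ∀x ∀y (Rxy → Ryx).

ψ → □◇ψ

A defining formula is ψ → □◇ψ (the B axiom).
Suppose ψ→□◇ψ is valid. Take Rxy and set V(ψ)={x}. Then ψ at x, so □◇ψ at x, so ◇ψ at y, so some z with Ryz has ψ; z=x, i.e. Ryx.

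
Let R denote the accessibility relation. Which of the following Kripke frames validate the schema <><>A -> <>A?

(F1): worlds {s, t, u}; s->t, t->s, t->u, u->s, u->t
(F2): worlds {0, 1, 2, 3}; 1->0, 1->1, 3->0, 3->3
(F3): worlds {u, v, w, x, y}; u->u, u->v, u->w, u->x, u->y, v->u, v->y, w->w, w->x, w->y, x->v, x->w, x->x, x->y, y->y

(F2)

The schema corresponds to transitivity: forall x forall y forall z (Rxy & Ryz -> Rxz).
(F1): fails — Rut and Rtu but not Ruu.
(F2): condition met.
(F3): fails — Rwx and Rxv but not Rwv.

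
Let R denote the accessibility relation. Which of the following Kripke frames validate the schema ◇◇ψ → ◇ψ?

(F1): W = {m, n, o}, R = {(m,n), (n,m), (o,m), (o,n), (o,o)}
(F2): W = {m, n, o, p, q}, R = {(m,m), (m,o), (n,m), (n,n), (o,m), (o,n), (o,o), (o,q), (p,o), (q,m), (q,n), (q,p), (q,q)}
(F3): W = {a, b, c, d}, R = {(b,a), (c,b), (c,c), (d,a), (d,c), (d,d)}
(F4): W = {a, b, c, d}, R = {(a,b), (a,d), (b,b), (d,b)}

(F4)

This is the axiom for transitivity; its first-order frame correspondent is ∀x ∀y ∀z (Rxy ∧ Ryz → Rxz).
(F1): fails — Rnm and Rmn but not Rnn.
(F2): fails — Rpo and Rom but not Rpm.
(F3): fails — Rdc and Rcb but not Rdb.
(F4): ✓.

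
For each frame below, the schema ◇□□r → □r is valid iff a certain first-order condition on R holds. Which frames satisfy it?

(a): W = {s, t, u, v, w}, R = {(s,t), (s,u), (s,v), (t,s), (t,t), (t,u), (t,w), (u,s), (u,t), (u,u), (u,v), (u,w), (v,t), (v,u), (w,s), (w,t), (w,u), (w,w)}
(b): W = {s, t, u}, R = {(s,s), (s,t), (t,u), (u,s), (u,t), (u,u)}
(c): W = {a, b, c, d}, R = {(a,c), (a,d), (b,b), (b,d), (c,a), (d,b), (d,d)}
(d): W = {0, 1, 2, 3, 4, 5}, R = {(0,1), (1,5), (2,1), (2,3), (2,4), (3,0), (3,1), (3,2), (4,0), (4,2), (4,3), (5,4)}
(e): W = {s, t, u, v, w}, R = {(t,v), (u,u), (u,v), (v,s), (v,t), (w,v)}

(a), (b)

Frame correspondent (Sahlqvist): ∀x ∀y ∀z ((xRy ∧ xRz) → ∃w (yR²w ∧ z = w)) — i.e. a generalized confluence (Geach) condition.
(a): condition met.
(b): condition met.
(c): fails — aRd, aRc but no w with dR²w and c=w.
(d): fails — 0R1, 0R1 but no w with 1R²w and 1=w.
(e): fails — uRv, uRu but no w* with vR²w* and u=w*.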